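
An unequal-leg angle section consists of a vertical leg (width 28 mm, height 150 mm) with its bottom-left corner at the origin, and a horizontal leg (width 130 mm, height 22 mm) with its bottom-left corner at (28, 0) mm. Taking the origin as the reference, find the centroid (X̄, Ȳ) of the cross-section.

X̄ = 46.00 mm, Ȳ = 49.07 mm

vertical leg: A = 28 × 150 = 4200.00, centroid at (14.00, 75.00).
horizontal leg: A = 130 × 22 = 2860.00, centroid at (93.00, 11.00).
ΣA = 7060.00 mm², ΣAX̄ = 324780.00 mm³, ΣAȲ = 346460.00 mm³.
X̄ = 324780.00/7060.00 = 46.00 mm; Ȳ = 346460.00/7060.00 = 49.07 mm.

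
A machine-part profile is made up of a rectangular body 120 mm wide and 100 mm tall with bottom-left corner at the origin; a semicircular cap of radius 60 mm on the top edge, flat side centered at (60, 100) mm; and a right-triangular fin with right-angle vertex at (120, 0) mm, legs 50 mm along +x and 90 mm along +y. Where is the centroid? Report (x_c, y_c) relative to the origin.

Part | A | x̄ᵢ | ȳᵢ | A·x̄ᵢ | A·ȳᵢ
rectangular body | 12000.00 | 60.00 | 50.00 | 720000.00 | 600000.00
semicircular top | 5654.87 | 60.00 | 125.46 | 339292.01 | 709486.68
triangular fin | 2250.00 | 136.67 | 30.00 | 307500.00 | 67500.00
Σ | 19904.87 |  |  | 1366792.01 | 1376986.68
x_c = 1366792.01 / 19904.87 = 68.67 mm
y_c = 1376986.68 / 19904.87 = 69.18 mm

x_c = 68.67 mm, y_c = 69.18 mm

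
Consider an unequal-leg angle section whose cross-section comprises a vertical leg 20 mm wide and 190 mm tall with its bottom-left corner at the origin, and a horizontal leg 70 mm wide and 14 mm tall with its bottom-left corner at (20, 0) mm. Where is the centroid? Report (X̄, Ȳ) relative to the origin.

X̄ = 19.23 mm, Ȳ = 76.96 mm

vertical leg: A = 20 × 190 = 3800.00, centroid at (10.00, 95.00).
horizontal leg: A = 70 × 14 = 980.00, centroid at (55.00, 7.00).
ΣA = 4780.00 mm², ΣAX̄ = 91900.00 mm³, ΣAȲ = 367860.00 mm³.
X̄ = 91900.00/4780.00 = 19.23 mm; Ȳ = 367860.00/4780.00 = 76.96 mm.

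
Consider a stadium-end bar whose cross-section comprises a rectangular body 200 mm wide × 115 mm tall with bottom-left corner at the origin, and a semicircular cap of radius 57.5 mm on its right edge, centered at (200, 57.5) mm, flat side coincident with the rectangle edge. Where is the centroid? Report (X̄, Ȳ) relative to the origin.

rectangular body: A = 200 × 115 = 23000.00, centroid at (100.00, 57.50).
semicircular end: A = ½π·57.5² = 5193.45, centroid at (224.40, 57.50).
ΣA = 28193.45 mm², ΣAX̄ = 3465428.65 mm³, ΣAȲ = 1621123.11 mm³.
X̄ = 3465428.65/28193.45 = 122.92 mm; Ȳ = 1621123.11/28193.45 = 57.50 mm.

X̄ = 122.92 mm, Ȳ = 57.50 mm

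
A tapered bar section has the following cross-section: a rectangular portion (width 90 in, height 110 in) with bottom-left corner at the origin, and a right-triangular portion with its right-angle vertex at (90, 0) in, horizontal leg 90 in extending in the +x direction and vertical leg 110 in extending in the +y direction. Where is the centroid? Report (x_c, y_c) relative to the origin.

rectangular portion: A = 90 × 110 = 9900.00, centroid at (45.00, 55.00).
triangular portion: A = ½·90·110 = 4950.00, centroid at (120.00, 36.67).
ΣA = 14850.00 in²
ΣAx_c = (9900.00)(45.00) + (4950.00)(120.00) = 1039500.00 in³
ΣAy_c = (9900.00)(55.00) + (4950.00)(36.67) = 726000.00 in³
x_c = 1039500.00 / 14850.00 = 70.00 in
y_c = 726000.00 / 14850.00 = 48.89 in

x_c = 70.00 in, y_c = 48.89 in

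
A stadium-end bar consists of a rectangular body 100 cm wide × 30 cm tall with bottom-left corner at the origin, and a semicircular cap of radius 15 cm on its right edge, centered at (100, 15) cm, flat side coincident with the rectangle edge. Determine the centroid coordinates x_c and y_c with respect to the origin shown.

x_c = 55.94 cm, y_c = 15.00 cm

rectangular body: A = 100 × 30 = 3000.00, centroid at (50.00, 15.00).
semicircular end: A = ½π·15² = 353.43, centroid at (106.37, 15.00).
ΣA = 3353.43 cm², ΣAx_c = 187592.92 cm³, ΣAy_c = 50301.44 cm³.
x_c = 187592.92/3353.43 = 55.94 cm; y_c = 50301.44/3353.43 = 15.00 cm.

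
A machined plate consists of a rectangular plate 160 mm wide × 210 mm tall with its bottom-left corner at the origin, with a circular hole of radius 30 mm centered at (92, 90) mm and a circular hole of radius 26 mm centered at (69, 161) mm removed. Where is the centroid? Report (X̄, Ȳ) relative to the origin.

X̄ = 79.63 mm, Ȳ = 102.33 mm

plate: A = 160 × 210 = 33600.00, centroid at (80.00, 105.00).
hole 1: A = −π·30² = -2827.43, centroid at (92.00, 90.00).
hole 2: A = −π·26² = -2123.72, centroid at (69.00, 161.00).
ΣA = 28648.85 mm², ΣAX̄ = 2281339.68 mm³, ΣAȲ = 2931612.62 mm³.
X̄ = 2281339.68/28648.85 = 79.63 mm; Ȳ = 2931612.62/28648.85 = 102.33 mm.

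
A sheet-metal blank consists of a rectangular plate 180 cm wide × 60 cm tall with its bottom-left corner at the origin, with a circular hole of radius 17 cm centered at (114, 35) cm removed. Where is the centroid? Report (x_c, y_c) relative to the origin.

plate: A = 180 × 60 = 10800.00, centroid at (90.00, 30.00).
hole: A = −π·17² = -907.92, centroid at (114.00, 35.00).
ΣA = 9892.08 cm², ΣAx_c = 868497.09 cm³, ΣAy_c = 292222.79 cm³.
x_c = 868497.09/9892.08 = 87.80 cm; y_c = 292222.79/9892.08 = 29.54 cm.

x_c = 87.80 cm, y_c = 29.54 cm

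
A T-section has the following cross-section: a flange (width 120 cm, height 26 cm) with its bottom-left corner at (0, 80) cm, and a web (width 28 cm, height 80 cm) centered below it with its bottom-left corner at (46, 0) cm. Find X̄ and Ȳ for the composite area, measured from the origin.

X̄ = 60.00 cm, Ȳ = 70.85 cm

web: A = 28 × 80 = 2240.00, centroid at (60.00, 40.00).
flange: A = 120 × 26 = 3120.00, centroid at (60.00, 93.00).
ΣA = 5360.00 cm², ΣAX̄ = 321600.00 cm³, ΣAȲ = 379760.00 cm³.
X̄ = 321600.00/5360.00 = 60.00 cm; Ȳ = 379760.00/5360.00 = 70.85 cm.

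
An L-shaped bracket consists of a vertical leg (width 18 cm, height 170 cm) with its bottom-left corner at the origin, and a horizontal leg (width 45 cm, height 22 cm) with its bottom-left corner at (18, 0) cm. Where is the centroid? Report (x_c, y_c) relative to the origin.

x_c = 16.70 cm, y_c = 66.91 cm

vertical leg: A = 18 × 170 = 3060.00, centroid at (9.00, 85.00).
horizontal leg: A = 45 × 22 = 990.00, centroid at (40.50, 11.00).
ΣA = 4050.00 cm², ΣAx_c = 67635.00 cm³, ΣAy_c = 270990.00 cm³.
x_c = 67635.00/4050.00 = 16.70 cm; y_c = 270990.00/4050.00 = 66.91 cm.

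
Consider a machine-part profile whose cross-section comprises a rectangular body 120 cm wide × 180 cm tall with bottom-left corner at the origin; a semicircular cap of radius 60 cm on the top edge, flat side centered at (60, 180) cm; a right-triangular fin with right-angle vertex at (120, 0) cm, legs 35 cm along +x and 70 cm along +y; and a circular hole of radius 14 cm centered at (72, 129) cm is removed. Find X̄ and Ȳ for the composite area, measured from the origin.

X̄ = 62.89 cm, Ȳ = 109.64 cm

rectangular body: A = 120 × 180 = 21600.00, centroid at (60.00, 90.00).
semicircular top: A = ½π·60² = 5654.87, centroid at (60.00, 205.46).
triangular fin: A = ½·35·70 = 1225.00, centroid at (131.67, 23.33).
hole: A = −π·14² = -615.75, centroid at (72.00, 129.00).
ΣA = 27864.11 cm²
ΣAX̄ = (21600.00)(60.00) + (5654.87)(60.00) + (1225.00)(131.67) + (-615.75)(72.00) = 1752249.52 cm³
ΣAȲ = (21600.00)(90.00) + (5654.87)(205.46) + (1225.00)(23.33) + (-615.75)(129.00) = 3055027.32 cm³
X̄ = 1752249.52 / 27864.11 = 62.89 cm
Ȳ = 3055027.32 / 27864.11 = 109.64 cm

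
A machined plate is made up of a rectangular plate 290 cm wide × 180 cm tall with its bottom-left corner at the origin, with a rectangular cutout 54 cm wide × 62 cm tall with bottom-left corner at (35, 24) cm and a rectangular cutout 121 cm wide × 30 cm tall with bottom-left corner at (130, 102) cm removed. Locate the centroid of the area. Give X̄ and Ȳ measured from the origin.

plate: A = 290 × 180 = 52200.00, centroid at (145.00, 90.00).
hole 1: A = −(54 × 62) = -3348.00, centroid at (62.00, 55.00).
hole 2: A = −(121 × 30) = -3630.00, centroid at (190.50, 117.00).
ΣA = 45222.00 cm², ΣAX̄ = 6669909.00 cm³, ΣAȲ = 4089150.00 cm³.
X̄ = 6669909.00/45222.00 = 147.49 cm; Ȳ = 4089150.00/45222.00 = 90.42 cm.

X̄ = 147.49 cm, Ȳ = 90.42 cm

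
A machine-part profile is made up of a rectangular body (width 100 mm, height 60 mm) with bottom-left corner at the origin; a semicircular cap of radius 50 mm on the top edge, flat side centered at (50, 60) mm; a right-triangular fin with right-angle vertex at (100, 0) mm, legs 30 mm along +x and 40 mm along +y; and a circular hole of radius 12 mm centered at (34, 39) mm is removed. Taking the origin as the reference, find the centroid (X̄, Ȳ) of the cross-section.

X̄ = 54.29 mm, Ȳ = 48.57 mm

rectangular body: A = 100 × 60 = 6000.00, centroid at (50.00, 30.00).
semicircular top: A = ½π·50² = 3926.99, centroid at (50.00, 81.22).
triangular fin: A = ½·30·40 = 600.00, centroid at (110.00, 13.33).
hole: A = −π·12² = -452.39, centroid at (34.00, 39.00).
ΣA = 10074.60 mm²
ΣAX̄ = (6000.00)(50.00) + (3926.99)(50.00) + (600.00)(110.00) + (-452.39)(34.00) = 546968.30 mm³
ΣAȲ = (6000.00)(30.00) + (3926.99)(81.22) + (600.00)(13.33) + (-452.39)(39.00) = 489309.60 mm³
X̄ = 546968.30 / 10074.60 = 54.29 mm
Ȳ = 489309.60 / 10074.60 = 48.57 mm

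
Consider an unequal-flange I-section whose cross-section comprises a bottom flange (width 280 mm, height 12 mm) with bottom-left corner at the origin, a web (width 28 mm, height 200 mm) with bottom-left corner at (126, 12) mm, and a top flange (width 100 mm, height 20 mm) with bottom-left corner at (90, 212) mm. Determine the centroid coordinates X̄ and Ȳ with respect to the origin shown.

bottom flange: A = 280 × 12 = 3360.00, centroid at (140.00, 6.00).
web: A = 28 × 200 = 5600.00, centroid at (140.00, 112.00).
top flange: A = 100 × 20 = 2000.00, centroid at (140.00, 222.00).
ΣA = 10960.00 mm², ΣAX̄ = 1534400.00 mm³, ΣAȲ = 1091360.00 mm³.
X̄ = 1534400.00/10960.00 = 140.00 mm; Ȳ = 1091360.00/10960.00 = 99.58 mm.

X̄ = 140.00 mm, Ȳ = 99.58 mm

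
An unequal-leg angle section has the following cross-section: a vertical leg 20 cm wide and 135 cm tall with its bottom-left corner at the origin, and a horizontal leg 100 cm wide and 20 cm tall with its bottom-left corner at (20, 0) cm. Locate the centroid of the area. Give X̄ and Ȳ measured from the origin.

X̄ = 35.53 cm, Ȳ = 43.03 cm

Part | A | x̄ᵢ | ȳᵢ | A·x̄ᵢ | A·ȳᵢ
vertical leg | 2700.00 | 10.00 | 67.50 | 27000.00 | 182250.00
horizontal leg | 2000.00 | 70.00 | 10.00 | 140000.00 | 20000.00
Σ | 4700.00 |  |  | 167000.00 | 202250.00
X̄ = 167000.00 / 4700.00 = 35.53 cm
Ȳ = 202250.00 / 4700.00 = 43.03 cm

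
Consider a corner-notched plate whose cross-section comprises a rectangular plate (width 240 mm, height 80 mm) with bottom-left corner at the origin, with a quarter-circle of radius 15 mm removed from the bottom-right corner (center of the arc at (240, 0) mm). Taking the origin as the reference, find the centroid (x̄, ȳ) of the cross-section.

x̄ = 118.94 mm, ȳ = 40.31 mm

plate: A = 240 × 80 = 19200.00, centroid at (120.00, 40.00).
removed quarter-circle: A = −¼π·15² = -176.71, centroid at (233.63, 6.37).
ΣA = 19023.29 mm²
ΣAx̄ = (19200.00)(120.00) + (-176.71)(233.63) = 2262713.50 mm³
ΣAȳ = (19200.00)(40.00) + (-176.71)(6.37) = 766875.00 mm³
x̄ = 2262713.50 / 19023.29 = 118.94 mm
ȳ = 766875.00 / 19023.29 = 40.31 mm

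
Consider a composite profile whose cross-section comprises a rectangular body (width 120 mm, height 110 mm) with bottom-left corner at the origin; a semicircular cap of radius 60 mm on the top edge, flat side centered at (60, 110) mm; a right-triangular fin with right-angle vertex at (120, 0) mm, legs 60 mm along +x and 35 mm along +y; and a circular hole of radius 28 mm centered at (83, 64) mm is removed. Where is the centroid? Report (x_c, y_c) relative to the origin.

x_c = 61.57 mm, y_c = 77.21 mm

Part | A | x̄ᵢ | ȳᵢ | A·x̄ᵢ | A·ȳᵢ
rectangular body | 13200.00 | 60.00 | 55.00 | 792000.00 | 726000.00
semicircular top | 5654.87 | 60.00 | 135.46 | 339292.01 | 766035.35
triangular fin | 1050.00 | 140.00 | 11.67 | 147000.00 | 12250.00
hole | -2463.01 | 83.00 | 64.00 | -204429.72 | -157632.55
Σ | 17441.86 |  |  | 1073862.29 | 1346652.79
x_c = 1073862.29 / 17441.86 = 61.57 mm
y_c = 1346652.79 / 17441.86 = 77.21 mm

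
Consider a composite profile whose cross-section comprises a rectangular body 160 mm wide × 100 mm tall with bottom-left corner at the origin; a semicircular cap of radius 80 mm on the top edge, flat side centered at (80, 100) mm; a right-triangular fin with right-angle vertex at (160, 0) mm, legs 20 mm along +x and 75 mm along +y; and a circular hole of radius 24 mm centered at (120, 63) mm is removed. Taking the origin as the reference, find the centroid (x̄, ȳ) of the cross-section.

x̄ = 79.70 mm, ȳ = 82.08 mm

rectangular body: A = 160 × 100 = 16000.00, centroid at (80.00, 50.00).
semicircular top: A = ½π·80² = 10053.10, centroid at (80.00, 133.95).
triangular fin: A = ½·20·75 = 750.00, centroid at (166.67, 25.00).
hole: A = −π·24² = -1809.56, centroid at (120.00, 63.00).
ΣA = 24993.54 mm², ΣAx̄ = 1992100.84 mm³, ΣAȳ = 2051390.87 mm³.
x̄ = 1992100.84/24993.54 = 79.70 mm; ȳ = 2051390.87/24993.54 = 82.08 mm.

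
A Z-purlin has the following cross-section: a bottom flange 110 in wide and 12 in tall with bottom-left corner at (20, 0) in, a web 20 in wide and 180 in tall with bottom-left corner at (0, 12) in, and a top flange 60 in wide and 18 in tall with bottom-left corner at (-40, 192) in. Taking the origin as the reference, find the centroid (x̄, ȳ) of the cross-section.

x̄ = 20.70 in, ȳ = 98.70 in

bottom flange: A = 110 × 12 = 1320.00, centroid at (75.00, 6.00).
web: A = 20 × 180 = 3600.00, centroid at (10.00, 102.00).
top flange: A = 60 × 18 = 1080.00, centroid at (-10.00, 201.00).
ΣA = 6000.00 in²
ΣAx̄ = (1320.00)(75.00) + (3600.00)(10.00) + (1080.00)(-10.00) = 124200.00 in³
ΣAȳ = (1320.00)(6.00) + (3600.00)(102.00) + (1080.00)(201.00) = 592200.00 in³
x̄ = 124200.00 / 6000.00 = 20.70 in
ȳ = 592200.00 / 6000.00 = 98.70 in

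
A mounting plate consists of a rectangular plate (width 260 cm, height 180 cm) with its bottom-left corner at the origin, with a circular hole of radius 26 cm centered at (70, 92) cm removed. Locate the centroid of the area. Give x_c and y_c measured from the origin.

x_c = 132.85 cm, y_c = 89.90 cm

plate: A = 260 × 180 = 46800.00, centroid at (130.00, 90.00).
hole: A = −π·26² = -2123.72, centroid at (70.00, 92.00).
ΣA = 44676.28 cm², ΣAx_c = 5935339.84 cm³, ΣAy_c = 4016618.07 cm³.
x_c = 5935339.84/44676.28 = 132.85 cm; y_c = 4016618.07/44676.28 = 89.90 cm.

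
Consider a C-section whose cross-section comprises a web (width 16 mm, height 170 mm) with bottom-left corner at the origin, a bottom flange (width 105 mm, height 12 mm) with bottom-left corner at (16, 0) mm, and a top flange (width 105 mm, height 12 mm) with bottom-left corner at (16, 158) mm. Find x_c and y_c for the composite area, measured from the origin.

x_c = 37.10 mm, y_c = 85.00 mm

web: A = 16 × 170 = 2720.00, centroid at (8.00, 85.00).
bottom flange: A = 105 × 12 = 1260.00, centroid at (68.50, 6.00).
top flange: A = 105 × 12 = 1260.00, centroid at (68.50, 164.00).
ΣA = 5240.00 mm², ΣAx_c = 194380.00 mm³, ΣAy_c = 445400.00 mm³.
x_c = 194380.00/5240.00 = 37.10 mm; y_c = 445400.00/5240.00 = 85.00 mm.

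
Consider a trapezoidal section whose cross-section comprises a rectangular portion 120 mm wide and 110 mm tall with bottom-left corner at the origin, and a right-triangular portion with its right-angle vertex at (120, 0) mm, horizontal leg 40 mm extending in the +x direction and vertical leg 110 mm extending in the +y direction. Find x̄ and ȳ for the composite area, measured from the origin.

Part | A | x̄ᵢ | ȳᵢ | A·x̄ᵢ | A·ȳᵢ
rectangular portion | 13200.00 | 60.00 | 55.00 | 792000.00 | 726000.00
triangular portion | 2200.00 | 133.33 | 36.67 | 293333.33 | 80666.67
Σ | 15400.00 |  |  | 1085333.33 | 806666.67
x̄ = 1085333.33 / 15400.00 = 70.48 mm
ȳ = 806666.67 / 15400.00 = 52.38 mm

x̄ = 70.48 mm, ȳ = 52.38 mm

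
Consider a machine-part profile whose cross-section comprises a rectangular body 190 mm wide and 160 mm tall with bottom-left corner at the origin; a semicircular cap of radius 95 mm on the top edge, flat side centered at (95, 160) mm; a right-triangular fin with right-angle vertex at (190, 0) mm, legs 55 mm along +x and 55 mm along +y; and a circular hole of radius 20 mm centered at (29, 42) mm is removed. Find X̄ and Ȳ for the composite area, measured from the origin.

rectangular body: A = 190 × 160 = 30400.00, centroid at (95.00, 80.00).
semicircular top: A = ½π·95² = 14176.44, centroid at (95.00, 200.32).
triangular fin: A = ½·55·55 = 1512.50, centroid at (208.33, 18.33).
hole: A = −π·20² = -1256.64, centroid at (29.00, 42.00).
ΣA = 44832.30 mm², ΣAX̄ = 4513423.19 mm³, ΣAȲ = 5246763.64 mm³.
X̄ = 4513423.19/44832.30 = 100.67 mm; Ȳ = 5246763.64/44832.30 = 117.03 mm.

X̄ = 100.67 mm, Ȳ = 117.03 mm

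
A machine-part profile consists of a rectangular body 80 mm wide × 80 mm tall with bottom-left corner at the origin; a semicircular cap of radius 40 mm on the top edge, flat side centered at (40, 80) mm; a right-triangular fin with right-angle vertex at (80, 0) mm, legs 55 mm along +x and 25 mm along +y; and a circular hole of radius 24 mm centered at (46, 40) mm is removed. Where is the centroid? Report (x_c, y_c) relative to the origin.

rectangular body: A = 80 × 80 = 6400.00, centroid at (40.00, 40.00).
semicircular top: A = ½π·40² = 2513.27, centroid at (40.00, 96.98).
triangular fin: A = ½·55·25 = 687.50, centroid at (98.33, 8.33).
hole: A = −π·24² = -1809.56, centroid at (46.00, 40.00).
ΣA = 7791.22 mm²
ΣAx_c = (6400.00)(40.00) + (2513.27)(40.00) + (687.50)(98.33) + (-1809.56)(46.00) = 340895.49 mm³
ΣAy_c = (6400.00)(40.00) + (2513.27)(96.98) + (687.50)(8.33) + (-1809.56)(40.00) = 433075.47 mm³
x_c = 340895.49 / 7791.22 = 43.75 mm
y_c = 433075.47 / 7791.22 = 55.59 mm

x_c = 43.75 mm, y_c = 55.59 mm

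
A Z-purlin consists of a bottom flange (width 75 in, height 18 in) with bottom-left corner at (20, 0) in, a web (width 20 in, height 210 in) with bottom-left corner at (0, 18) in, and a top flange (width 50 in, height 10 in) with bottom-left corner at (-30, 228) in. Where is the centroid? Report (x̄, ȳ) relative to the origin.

Part | A | x̄ᵢ | ȳᵢ | A·x̄ᵢ | A·ȳᵢ
bottom flange | 1350.00 | 57.50 | 9.00 | 77625.00 | 12150.00
web | 4200.00 | 10.00 | 123.00 | 42000.00 | 516600.00
top flange | 500.00 | -5.00 | 233.00 | -2500.00 | 116500.00
Σ | 6050.00 |  |  | 117125.00 | 645250.00
x̄ = 117125.00 / 6050.00 = 19.36 in
ȳ = 645250.00 / 6050.00 = 106.65 in

x̄ = 19.36 in, ȳ = 106.65 in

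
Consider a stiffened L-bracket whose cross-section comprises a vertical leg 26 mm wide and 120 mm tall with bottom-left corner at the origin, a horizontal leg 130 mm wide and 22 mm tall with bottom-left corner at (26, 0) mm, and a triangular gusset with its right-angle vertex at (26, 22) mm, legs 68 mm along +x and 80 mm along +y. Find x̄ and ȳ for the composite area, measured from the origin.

Part | A | x̄ᵢ | ȳᵢ | A·x̄ᵢ | A·ȳᵢ
vertical leg | 3120.00 | 13.00 | 60.00 | 40560.00 | 187200.00
horizontal leg | 2860.00 | 91.00 | 11.00 | 260260.00 | 31460.00
gusset | 2720.00 | 48.67 | 48.67 | 132373.33 | 132373.33
Σ | 8700.00 |  |  | 433193.33 | 351033.33
x̄ = 433193.33 / 8700.00 = 49.79 mm
ȳ = 351033.33 / 8700.00 = 40.35 mm

x̄ = 49.79 mm, ȳ = 40.35 mm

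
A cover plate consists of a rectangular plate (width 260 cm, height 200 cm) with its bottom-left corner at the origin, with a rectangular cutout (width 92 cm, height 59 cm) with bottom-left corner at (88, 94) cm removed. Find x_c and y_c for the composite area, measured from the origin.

x_c = 129.53 cm, y_c = 97.26 cm

plate: A = 260 × 200 = 52000.00, centroid at (130.00, 100.00).
hole: A = −(92 × 59) = -5428.00, centroid at (134.00, 123.50).
ΣA = 46572.00 cm²
ΣAx_c = (52000.00)(130.00) + (-5428.00)(134.00) = 6032648.00 cm³
ΣAy_c = (52000.00)(100.00) + (-5428.00)(123.50) = 4529642.00 cm³
x_c = 6032648.00 / 46572.00 = 129.53 cm
y_c = 4529642.00 / 46572.00 = 97.26 cm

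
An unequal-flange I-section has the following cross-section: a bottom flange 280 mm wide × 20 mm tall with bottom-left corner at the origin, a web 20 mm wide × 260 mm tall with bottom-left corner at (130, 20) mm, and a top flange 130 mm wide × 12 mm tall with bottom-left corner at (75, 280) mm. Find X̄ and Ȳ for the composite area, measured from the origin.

X̄ = 140.00 mm, Ȳ = 103.73 mm

bottom flange: A = 280 × 20 = 5600.00, centroid at (140.00, 10.00).
web: A = 20 × 260 = 5200.00, centroid at (140.00, 150.00).
top flange: A = 130 × 12 = 1560.00, centroid at (140.00, 286.00).
ΣA = 12360.00 mm², ΣAX̄ = 1730400.00 mm³, ΣAȲ = 1282160.00 mm³.
X̄ = 1730400.00/12360.00 = 140.00 mm; Ȳ = 1282160.00/12360.00 = 103.73 mm.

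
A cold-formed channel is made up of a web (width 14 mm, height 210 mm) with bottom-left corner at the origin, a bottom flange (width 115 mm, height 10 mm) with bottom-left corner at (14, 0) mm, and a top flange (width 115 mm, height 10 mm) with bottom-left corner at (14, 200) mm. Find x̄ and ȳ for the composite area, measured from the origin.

x̄ = 35.31 mm, ȳ = 105.00 mm

web: A = 14 × 210 = 2940.00, centroid at (7.00, 105.00).
bottom flange: A = 115 × 10 = 1150.00, centroid at (71.50, 5.00).
top flange: A = 115 × 10 = 1150.00, centroid at (71.50, 205.00).
ΣA = 5240.00 mm², ΣAx̄ = 185030.00 mm³, ΣAȳ = 550200.00 mm³.
x̄ = 185030.00/5240.00 = 35.31 mm; ȳ = 550200.00/5240.00 = 105.00 mm.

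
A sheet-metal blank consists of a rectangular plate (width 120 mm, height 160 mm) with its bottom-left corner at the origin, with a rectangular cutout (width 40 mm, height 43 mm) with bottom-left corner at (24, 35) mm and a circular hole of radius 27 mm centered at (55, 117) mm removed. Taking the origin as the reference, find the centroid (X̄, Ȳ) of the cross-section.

plate: A = 120 × 160 = 19200.00, centroid at (60.00, 80.00).
hole 1: A = −(40 × 43) = -1720.00, centroid at (44.00, 56.50).
hole 2: A = −π·27² = -2290.22, centroid at (55.00, 117.00).
ΣA = 15189.78 mm², ΣAX̄ = 950357.84 mm³, ΣAȲ = 1170864.14 mm³.
X̄ = 950357.84/15189.78 = 62.57 mm; Ȳ = 1170864.14/15189.78 = 77.08 mm.

X̄ = 62.57 mm, Ȳ = 77.08 mm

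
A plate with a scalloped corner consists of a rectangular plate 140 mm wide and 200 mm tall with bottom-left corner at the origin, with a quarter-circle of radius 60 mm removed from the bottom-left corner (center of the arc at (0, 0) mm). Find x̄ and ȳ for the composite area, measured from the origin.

plate: A = 140 × 200 = 28000.00, centroid at (70.00, 100.00).
removed quarter-circle: A = −¼π·60² = -2827.43, centroid at (25.46, 25.46).
ΣA = 25172.57 mm²
ΣAx̄ = (28000.00)(70.00) + (-2827.43)(25.46) = 1888000.00 mm³
ΣAȳ = (28000.00)(100.00) + (-2827.43)(25.46) = 2728000.00 mm³
x̄ = 1888000.00 / 25172.57 = 75.00 mm
ȳ = 2728000.00 / 25172.57 = 108.37 mm

x̄ = 75.00 mm, ȳ = 108.37 mm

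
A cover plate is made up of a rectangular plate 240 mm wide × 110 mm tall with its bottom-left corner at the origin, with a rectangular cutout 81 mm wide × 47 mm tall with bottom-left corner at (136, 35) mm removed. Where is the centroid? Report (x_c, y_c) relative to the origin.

plate: A = 240 × 110 = 26400.00, centroid at (120.00, 55.00).
hole: A = −(81 × 47) = -3807.00, centroid at (176.50, 58.50).
ΣA = 22593.00 mm², ΣAx_c = 2496064.50 mm³, ΣAy_c = 1229290.50 mm³.
x_c = 2496064.50/22593.00 = 110.48 mm; y_c = 1229290.50/22593.00 = 54.41 mm.

x_c = 110.48 mm, y_c = 54.41 mm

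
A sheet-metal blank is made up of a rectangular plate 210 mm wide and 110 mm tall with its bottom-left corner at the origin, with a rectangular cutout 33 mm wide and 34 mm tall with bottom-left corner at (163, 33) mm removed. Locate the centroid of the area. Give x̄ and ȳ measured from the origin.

x̄ = 101.20 mm, ȳ = 55.26 mm

plate: A = 210 × 110 = 23100.00, centroid at (105.00, 55.00).
hole: A = −(33 × 34) = -1122.00, centroid at (179.50, 50.00).
ΣA = 21978.00 mm²
ΣAx̄ = (23100.00)(105.00) + (-1122.00)(179.50) = 2224101.00 mm³
ΣAȳ = (23100.00)(55.00) + (-1122.00)(50.00) = 1214400.00 mm³
x̄ = 2224101.00 / 21978.00 = 101.20 mm
ȳ = 1214400.00 / 21978.00 = 55.26 mm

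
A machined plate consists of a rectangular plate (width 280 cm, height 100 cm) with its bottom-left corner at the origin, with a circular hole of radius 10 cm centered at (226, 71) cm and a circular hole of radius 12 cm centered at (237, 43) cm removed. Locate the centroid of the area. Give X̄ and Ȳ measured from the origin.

plate: A = 280 × 100 = 28000.00, centroid at (140.00, 50.00).
hole 1: A = −π·10² = -314.16, centroid at (226.00, 71.00).
hole 2: A = −π·12² = -452.39, centroid at (237.00, 43.00).
ΣA = 27233.45 cm², ΣAX̄ = 3741783.73 cm³, ΣAȲ = 1358241.95 cm³.
X̄ = 3741783.73/27233.45 = 137.40 cm; Ȳ = 1358241.95/27233.45 = 49.87 cm.

X̄ = 137.40 cm, Ȳ = 49.87 cm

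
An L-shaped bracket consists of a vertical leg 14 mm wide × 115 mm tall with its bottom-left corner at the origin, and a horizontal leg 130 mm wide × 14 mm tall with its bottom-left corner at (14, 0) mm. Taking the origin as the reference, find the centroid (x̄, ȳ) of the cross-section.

x̄ = 45.20 mm, ȳ = 30.70 mm

vertical leg: A = 14 × 115 = 1610.00, centroid at (7.00, 57.50).
horizontal leg: A = 130 × 14 = 1820.00, centroid at (79.00, 7.00).
ΣA = 3430.00 mm², ΣAx̄ = 155050.00 mm³, ΣAȳ = 105315.00 mm³.
x̄ = 155050.00/3430.00 = 45.20 mm; ȳ = 105315.00/3430.00 = 30.70 mm.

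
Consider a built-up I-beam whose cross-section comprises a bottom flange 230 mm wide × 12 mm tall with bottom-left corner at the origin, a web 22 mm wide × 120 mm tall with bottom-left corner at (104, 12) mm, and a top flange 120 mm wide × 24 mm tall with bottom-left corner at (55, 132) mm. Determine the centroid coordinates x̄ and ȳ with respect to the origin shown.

x̄ = 115.00 mm, ȳ = 75.04 mm

bottom flange: A = 230 × 12 = 2760.00, centroid at (115.00, 6.00).
web: A = 22 × 120 = 2640.00, centroid at (115.00, 72.00).
top flange: A = 120 × 24 = 2880.00, centroid at (115.00, 144.00).
ΣA = 8280.00 mm²
ΣAx̄ = (2760.00)(115.00) + (2640.00)(115.00) + (2880.00)(115.00) = 952200.00 mm³
ΣAȳ = (2760.00)(6.00) + (2640.00)(72.00) + (2880.00)(144.00) = 621360.00 mm³
x̄ = 952200.00 / 8280.00 = 115.00 mm
ȳ = 621360.00 / 8280.00 = 75.04 mm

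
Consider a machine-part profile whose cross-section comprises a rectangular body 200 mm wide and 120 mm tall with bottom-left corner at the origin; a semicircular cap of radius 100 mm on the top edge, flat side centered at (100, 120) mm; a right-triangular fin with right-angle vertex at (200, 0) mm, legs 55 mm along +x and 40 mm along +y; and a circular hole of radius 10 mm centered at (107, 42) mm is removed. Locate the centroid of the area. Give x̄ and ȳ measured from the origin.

x̄ = 103.16 mm, ȳ = 98.61 mm

rectangular body: A = 200 × 120 = 24000.00, centroid at (100.00, 60.00).
semicircular top: A = ½π·100² = 15707.96, centroid at (100.00, 162.44).
triangular fin: A = ½·55·40 = 1100.00, centroid at (218.33, 13.33).
hole: A = −π·10² = -314.16, centroid at (107.00, 42.00).
ΣA = 40493.80 mm², ΣAx̄ = 4177347.95 mm³, ΣAȳ = 3993094.24 mm³.
x̄ = 4177347.95/40493.80 = 103.16 mm; ȳ = 3993094.24/40493.80 = 98.61 mm.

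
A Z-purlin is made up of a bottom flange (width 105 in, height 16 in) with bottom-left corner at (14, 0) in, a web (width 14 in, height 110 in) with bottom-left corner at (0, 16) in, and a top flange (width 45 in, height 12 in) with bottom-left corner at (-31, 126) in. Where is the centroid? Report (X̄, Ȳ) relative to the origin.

bottom flange: A = 105 × 16 = 1680.00, centroid at (66.50, 8.00).
web: A = 14 × 110 = 1540.00, centroid at (7.00, 71.00).
top flange: A = 45 × 12 = 540.00, centroid at (-8.50, 132.00).
ΣA = 3760.00 in², ΣAX̄ = 117910.00 in³, ΣAȲ = 194060.00 in³.
X̄ = 117910.00/3760.00 = 31.36 in; Ȳ = 194060.00/3760.00 = 51.61 in.

X̄ = 31.36 in, Ȳ = 51.61 in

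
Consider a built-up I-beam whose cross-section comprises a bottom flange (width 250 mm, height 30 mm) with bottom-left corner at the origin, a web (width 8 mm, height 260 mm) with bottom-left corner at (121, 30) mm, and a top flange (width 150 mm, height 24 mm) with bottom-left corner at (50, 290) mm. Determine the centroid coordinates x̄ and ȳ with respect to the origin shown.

x̄ = 125.00 mm, ȳ = 116.27 mm

bottom flange: A = 250 × 30 = 7500.00, centroid at (125.00, 15.00).
web: A = 8 × 260 = 2080.00, centroid at (125.00, 160.00).
top flange: A = 150 × 24 = 3600.00, centroid at (125.00, 302.00).
ΣA = 13180.00 mm²
ΣAx̄ = (7500.00)(125.00) + (2080.00)(125.00) + (3600.00)(125.00) = 1647500.00 mm³
ΣAȳ = (7500.00)(15.00) + (2080.00)(160.00) + (3600.00)(302.00) = 1532500.00 mm³
x̄ = 1647500.00 / 13180.00 = 125.00 mm
ȳ = 1532500.00 / 13180.00 = 116.27 mm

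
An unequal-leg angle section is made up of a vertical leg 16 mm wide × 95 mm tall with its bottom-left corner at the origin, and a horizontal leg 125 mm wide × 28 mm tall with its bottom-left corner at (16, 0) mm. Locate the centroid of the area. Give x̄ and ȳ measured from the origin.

x̄ = 57.15 mm, ȳ = 24.14 mm

vertical leg: A = 16 × 95 = 1520.00, centroid at (8.00, 47.50).
horizontal leg: A = 125 × 28 = 3500.00, centroid at (78.50, 14.00).
ΣA = 5020.00 mm²
ΣAx̄ = (1520.00)(8.00) + (3500.00)(78.50) = 286910.00 mm³
ΣAȳ = (1520.00)(47.50) + (3500.00)(14.00) = 121200.00 mm³
x̄ = 286910.00 / 5020.00 = 57.15 mm
ȳ = 121200.00 / 5020.00 = 24.14 mm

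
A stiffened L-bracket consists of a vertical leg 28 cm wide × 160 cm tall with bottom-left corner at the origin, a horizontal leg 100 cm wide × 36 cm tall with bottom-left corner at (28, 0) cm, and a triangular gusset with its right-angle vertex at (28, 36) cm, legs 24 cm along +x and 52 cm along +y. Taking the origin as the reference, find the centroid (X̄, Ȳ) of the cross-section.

vertical leg: A = 28 × 160 = 4480.00, centroid at (14.00, 80.00).
horizontal leg: A = 100 × 36 = 3600.00, centroid at (78.00, 18.00).
gusset: A = ½·24·52 = 624.00, centroid at (36.00, 53.33).
ΣA = 8704.00 cm², ΣAX̄ = 365984.00 cm³, ΣAȲ = 456480.00 cm³.
X̄ = 365984.00/8704.00 = 42.05 cm; Ȳ = 456480.00/8704.00 = 52.44 cm.

X̄ = 42.05 cm, Ȳ = 52.44 cm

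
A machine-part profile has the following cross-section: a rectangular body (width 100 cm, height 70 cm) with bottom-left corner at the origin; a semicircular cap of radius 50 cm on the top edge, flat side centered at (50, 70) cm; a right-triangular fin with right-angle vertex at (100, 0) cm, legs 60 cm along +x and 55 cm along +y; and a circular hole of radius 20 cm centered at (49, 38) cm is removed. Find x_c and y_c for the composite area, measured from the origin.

rectangular body: A = 100 × 70 = 7000.00, centroid at (50.00, 35.00).
semicircular top: A = ½π·50² = 3926.99, centroid at (50.00, 91.22).
triangular fin: A = ½·60·55 = 1650.00, centroid at (120.00, 18.33).
hole: A = −π·20² = -1256.64, centroid at (49.00, 38.00).
ΣA = 11320.35 cm², ΣAx_c = 682774.32 cm³, ΣAy_c = 585720.48 cm³.
x_c = 682774.32/11320.35 = 60.31 cm; y_c = 585720.48/11320.35 = 51.74 cm.

x_c = 60.31 cm, y_c = 51.74 cm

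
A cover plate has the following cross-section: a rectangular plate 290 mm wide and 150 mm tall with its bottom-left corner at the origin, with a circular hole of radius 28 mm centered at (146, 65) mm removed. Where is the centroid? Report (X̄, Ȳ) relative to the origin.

Part | A | x̄ᵢ | ȳᵢ | A·x̄ᵢ | A·ȳᵢ
plate | 43500.00 | 145.00 | 75.00 | 6307500.00 | 3262500.00
hole | -2463.01 | 146.00 | 65.00 | -359599.26 | -160095.56
Σ | 41036.99 |  |  | 5947900.74 | 3102404.44
X̄ = 5947900.74 / 41036.99 = 144.94 mm
Ȳ = 3102404.44 / 41036.99 = 75.60 mm

X̄ = 144.94 mm, Ȳ = 75.60 mm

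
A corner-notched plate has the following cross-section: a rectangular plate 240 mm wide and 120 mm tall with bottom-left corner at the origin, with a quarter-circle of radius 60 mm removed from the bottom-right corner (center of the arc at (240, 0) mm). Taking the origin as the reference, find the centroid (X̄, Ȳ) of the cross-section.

plate: A = 240 × 120 = 28800.00, centroid at (120.00, 60.00).
removed quarter-circle: A = −¼π·60² = -2827.43, centroid at (214.54, 25.46).
ΣA = 25972.57 mm²
ΣAX̄ = (28800.00)(120.00) + (-2827.43)(214.54) = 2849415.99 mm³
ΣAȲ = (28800.00)(60.00) + (-2827.43)(25.46) = 1656000.00 mm³
X̄ = 2849415.99 / 25972.57 = 109.71 mm
Ȳ = 1656000.00 / 25972.57 = 63.76 mm

X̄ = 109.71 mm, Ȳ = 63.76 mm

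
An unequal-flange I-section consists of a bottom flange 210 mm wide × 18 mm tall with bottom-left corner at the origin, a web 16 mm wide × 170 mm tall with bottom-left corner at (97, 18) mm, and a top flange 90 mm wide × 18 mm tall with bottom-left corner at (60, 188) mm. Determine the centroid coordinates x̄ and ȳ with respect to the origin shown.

bottom flange: A = 210 × 18 = 3780.00, centroid at (105.00, 9.00).
web: A = 16 × 170 = 2720.00, centroid at (105.00, 103.00).
top flange: A = 90 × 18 = 1620.00, centroid at (105.00, 197.00).
ΣA = 8120.00 mm², ΣAx̄ = 852600.00 mm³, ΣAȳ = 633320.00 mm³.
x̄ = 852600.00/8120.00 = 105.00 mm; ȳ = 633320.00/8120.00 = 78.00 mm.

x̄ = 105.00 mm, ȳ = 78.00 mm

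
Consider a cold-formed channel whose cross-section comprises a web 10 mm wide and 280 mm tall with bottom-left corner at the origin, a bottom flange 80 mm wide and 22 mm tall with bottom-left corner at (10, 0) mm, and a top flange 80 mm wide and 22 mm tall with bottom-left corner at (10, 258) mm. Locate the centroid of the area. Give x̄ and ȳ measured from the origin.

x̄ = 30.06 mm, ȳ = 140.00 mm

web: A = 10 × 280 = 2800.00, centroid at (5.00, 140.00).
bottom flange: A = 80 × 22 = 1760.00, centroid at (50.00, 11.00).
top flange: A = 80 × 22 = 1760.00, centroid at (50.00, 269.00).
ΣA = 6320.00 mm²
ΣAx̄ = (2800.00)(5.00) + (1760.00)(50.00) + (1760.00)(50.00) = 190000.00 mm³
ΣAȳ = (2800.00)(140.00) + (1760.00)(11.00) + (1760.00)(269.00) = 884800.00 mm³
x̄ = 190000.00 / 6320.00 = 30.06 mm
ȳ = 884800.00 / 6320.00 = 140.00 mm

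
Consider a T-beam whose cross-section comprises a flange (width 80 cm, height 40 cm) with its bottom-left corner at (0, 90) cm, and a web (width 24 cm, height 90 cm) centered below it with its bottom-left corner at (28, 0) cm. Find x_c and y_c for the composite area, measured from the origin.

Part | A | x̄ᵢ | ȳᵢ | A·x̄ᵢ | A·ȳᵢ
web | 2160.00 | 40.00 | 45.00 | 86400.00 | 97200.00
flange | 3200.00 | 40.00 | 110.00 | 128000.00 | 352000.00
Σ | 5360.00 |  |  | 214400.00 | 449200.00
x_c = 214400.00 / 5360.00 = 40.00 cm
y_c = 449200.00 / 5360.00 = 83.81 cm

x_c = 40.00 cm, y_c = 83.81 cm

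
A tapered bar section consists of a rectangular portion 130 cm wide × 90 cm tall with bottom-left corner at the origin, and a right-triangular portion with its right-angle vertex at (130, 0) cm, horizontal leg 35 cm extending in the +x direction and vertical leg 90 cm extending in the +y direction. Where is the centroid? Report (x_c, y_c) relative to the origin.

x_c = 74.10 cm, y_c = 43.22 cm

Part | A | x̄ᵢ | ȳᵢ | A·x̄ᵢ | A·ȳᵢ
rectangular portion | 11700.00 | 65.00 | 45.00 | 760500.00 | 526500.00
triangular portion | 1575.00 | 141.67 | 30.00 | 223125.00 | 47250.00
Σ | 13275.00 |  |  | 983625.00 | 573750.00
x_c = 983625.00 / 13275.00 = 74.10 cm
y_c = 573750.00 / 13275.00 = 43.22 cm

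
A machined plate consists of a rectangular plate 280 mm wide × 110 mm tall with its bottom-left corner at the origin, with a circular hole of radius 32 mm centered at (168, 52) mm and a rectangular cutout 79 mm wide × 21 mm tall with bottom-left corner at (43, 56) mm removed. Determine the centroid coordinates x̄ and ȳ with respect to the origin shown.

x̄ = 140.21 mm, ȳ = 54.64 mm

plate: A = 280 × 110 = 30800.00, centroid at (140.00, 55.00).
hole 1: A = −π·32² = -3216.99, centroid at (168.00, 52.00).
hole 2: A = −(79 × 21) = -1659.00, centroid at (82.50, 66.50).
ΣA = 25924.01 mm², ΣAx̄ = 3634678.03 mm³, ΣAȳ = 1416392.97 mm³.
x̄ = 3634678.03/25924.01 = 140.21 mm; ȳ = 1416392.97/25924.01 = 54.64 mm.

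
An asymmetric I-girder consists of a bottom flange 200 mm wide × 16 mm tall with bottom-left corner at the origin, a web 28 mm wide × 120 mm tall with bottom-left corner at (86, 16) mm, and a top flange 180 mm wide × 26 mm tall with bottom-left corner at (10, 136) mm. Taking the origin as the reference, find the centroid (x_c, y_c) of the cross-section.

bottom flange: A = 200 × 16 = 3200.00, centroid at (100.00, 8.00).
web: A = 28 × 120 = 3360.00, centroid at (100.00, 76.00).
top flange: A = 180 × 26 = 4680.00, centroid at (100.00, 149.00).
ΣA = 11240.00 mm²
ΣAx_c = (3200.00)(100.00) + (3360.00)(100.00) + (4680.00)(100.00) = 1124000.00 mm³
ΣAy_c = (3200.00)(8.00) + (3360.00)(76.00) + (4680.00)(149.00) = 978280.00 mm³
x_c = 1124000.00 / 11240.00 = 100.00 mm
y_c = 978280.00 / 11240.00 = 87.04 mm

x_c = 100.00 mm, y_c = 87.04 mm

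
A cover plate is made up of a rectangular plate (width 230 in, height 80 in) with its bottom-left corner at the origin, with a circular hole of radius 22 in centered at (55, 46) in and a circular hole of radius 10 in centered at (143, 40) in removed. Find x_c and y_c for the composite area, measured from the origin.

plate: A = 230 × 80 = 18400.00, centroid at (115.00, 40.00).
hole 1: A = −π·22² = -1520.53, centroid at (55.00, 46.00).
hole 2: A = −π·10² = -314.16, centroid at (143.00, 40.00).
ΣA = 16565.31 in², ΣAx_c = 1987446.03 in³, ΣAy_c = 653489.21 in³.
x_c = 1987446.03/16565.31 = 119.98 in; y_c = 653489.21/16565.31 = 39.45 in.

x_c = 119.98 in, y_c = 39.45 in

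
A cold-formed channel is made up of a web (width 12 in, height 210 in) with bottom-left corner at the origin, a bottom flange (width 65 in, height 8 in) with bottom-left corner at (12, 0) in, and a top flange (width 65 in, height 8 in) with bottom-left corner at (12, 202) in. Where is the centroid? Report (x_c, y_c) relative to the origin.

web: A = 12 × 210 = 2520.00, centroid at (6.00, 105.00).
bottom flange: A = 65 × 8 = 520.00, centroid at (44.50, 4.00).
top flange: A = 65 × 8 = 520.00, centroid at (44.50, 206.00).
ΣA = 3560.00 in², ΣAx_c = 61400.00 in³, ΣAy_c = 373800.00 in³.
x_c = 61400.00/3560.00 = 17.25 in; y_c = 373800.00/3560.00 = 105.00 in.

x_c = 17.25 in, y_c = 105.00 in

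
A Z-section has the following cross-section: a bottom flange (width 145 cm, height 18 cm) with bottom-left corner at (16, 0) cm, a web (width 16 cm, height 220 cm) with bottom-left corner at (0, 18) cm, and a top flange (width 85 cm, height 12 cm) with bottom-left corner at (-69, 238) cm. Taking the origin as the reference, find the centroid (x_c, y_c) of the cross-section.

x_c = 32.46 cm, y_c = 101.11 cm

bottom flange: A = 145 × 18 = 2610.00, centroid at (88.50, 9.00).
web: A = 16 × 220 = 3520.00, centroid at (8.00, 128.00).
top flange: A = 85 × 12 = 1020.00, centroid at (-26.50, 244.00).
ΣA = 7150.00 cm², ΣAx_c = 232115.00 cm³, ΣAy_c = 722930.00 cm³.
x_c = 232115.00/7150.00 = 32.46 cm; y_c = 722930.00/7150.00 = 101.11 cm.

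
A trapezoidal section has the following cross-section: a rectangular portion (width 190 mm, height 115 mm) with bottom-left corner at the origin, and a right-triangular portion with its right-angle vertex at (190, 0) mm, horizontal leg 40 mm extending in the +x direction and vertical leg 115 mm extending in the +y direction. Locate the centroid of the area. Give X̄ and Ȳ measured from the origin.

rectangular portion: A = 190 × 115 = 21850.00, centroid at (95.00, 57.50).
triangular portion: A = ½·40·115 = 2300.00, centroid at (203.33, 38.33).
ΣA = 24150.00 mm²
ΣAX̄ = (21850.00)(95.00) + (2300.00)(203.33) = 2543416.67 mm³
ΣAȲ = (21850.00)(57.50) + (2300.00)(38.33) = 1344541.67 mm³
X̄ = 2543416.67 / 24150.00 = 105.32 mm
Ȳ = 1344541.67 / 24150.00 = 55.67 mm

X̄ = 105.32 mm, Ȳ = 55.67 mm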